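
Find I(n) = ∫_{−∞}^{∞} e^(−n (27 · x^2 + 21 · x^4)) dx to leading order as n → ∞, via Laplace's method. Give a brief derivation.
I(n) ~ sqrt(π/(27n))

φ(x) = 27 · x^2 + 21 · x^4 has its unique global minimum at x* = 0 (since φ'(x) = 54x + 84x^3 = 0 only at x = 0 for real x with both coefficients positive, and φ → ∞ as |x| → ∞). At x* = 0, φ(0) = 0 and φ''(0) = 54. Laplace's method then gives
  I(n) ~ sqrt(2π / (n · φ''(0))) · e^(−n φ(0)) = sqrt(2π / (54n)) = sqrt(π/(27n)).
The 21 · x^4 term contributes only at subleading order (an O(1/n) relative correction).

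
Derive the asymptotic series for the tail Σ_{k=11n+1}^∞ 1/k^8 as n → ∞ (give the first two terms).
Σ_{k>11n} 1/k^8 = 1/(7 · (11n)^7) − 1/(2 · (11n)^8) + O(1/(11n)^9)

Compare to the integral: ∫_{11n}^∞ x^(−8) dx = [−x^(−7)/7]_{11n}^∞ = 1/((8−1)·(11n)^7). The Euler-Maclaurin correction adds −f(11n)/2 = −1/(2·(11n)^8). Euler-Maclaurin then gives
  Σ_{k>11n} 1/k^8 = ∫_{11n}^∞ dx/x^8 − 1/(2·(11n)^8) + O(1/(11n)^9).
(Equivalently this is ζ(8) − Σ_{k≤11n} 1/k^8.)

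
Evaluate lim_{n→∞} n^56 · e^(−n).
lim = 0

Exponentials with base > 1 dominate every fixed polynomial: for any fixed c, n^c / e^n → 0 as n → ∞ (e.g. by the ratio test, or since e^n grows faster than any power of n). Hence n^56 · e^(−n) = n^56 / e^n → 0.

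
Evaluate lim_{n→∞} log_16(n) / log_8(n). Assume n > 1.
lim = ln(8) / ln(16) = log_16(8)

Change of base: log_16(n) = ln n / ln 16 and log_8(n) = ln n / ln 8. The ratio is (ln n / ln 16) · (ln 8 / ln n) = ln 8 / ln 16, a constant independent of n. So the limit is ln 8 / ln 16 = log_16(8).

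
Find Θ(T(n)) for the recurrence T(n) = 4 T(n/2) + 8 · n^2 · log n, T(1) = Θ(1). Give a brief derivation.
T(n) = Θ(n^2 · (log n)^2)

Here log_2 4 = 2 and f(n) = 8 · n^2 · log n = Θ(n^(log_2 4) · (log n)^1). This is the extended Case 2 of the master theorem (f matches the critical exponent up to log factors), giving T(n) = Θ(n^(log_2 4) · (log n)^(1+1)) = Θ(n^2 · (log n)^2).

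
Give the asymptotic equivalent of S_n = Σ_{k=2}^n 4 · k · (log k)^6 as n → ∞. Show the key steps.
S_n ~ 2 · n^2 · (log n)^6

By integral comparison, S_n = ∫_1^n 4 · x · (log x)^6 dx + O(n · (log n)^6). For the integral, the leading term of ∫_1^n x^1 (log x)^6 dx is n^2/2 · (log n)^6 (by repeated integration by parts; each step lowers the log-exponent and produces a relatively O(1/log n) correction). Hence S_n ~ 2 · n^2 · (log n)^6.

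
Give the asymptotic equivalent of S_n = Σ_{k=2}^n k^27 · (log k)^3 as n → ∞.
S_n ~ n^28 · (log n)^3 / 28

By integral comparison, S_n = ∫_1^n x^27 · (log x)^3 dx + O(n^27 · (log n)^3). For the integral, the leading term of ∫_1^n x^27 (log x)^3 dx is n^28/28 · (log n)^3 (by repeated integration by parts; each step lowers the log-exponent and produces a relatively O(1/log n) correction). Hence S_n ~ n^28 · (log n)^3 / 28.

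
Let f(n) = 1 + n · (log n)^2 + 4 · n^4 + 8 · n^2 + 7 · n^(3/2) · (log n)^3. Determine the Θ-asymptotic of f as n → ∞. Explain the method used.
f(n) ∈ Θ(n^4)

Compare the terms by growth order. For large n, n^a · (log n)^b dominates n^a' · (log n)^b' iff a > a', or (a = a' and b > b'). Ranking the 5 terms shows the dominant one is 4 · n^4. Hence f(n) ∈ Θ(n^4).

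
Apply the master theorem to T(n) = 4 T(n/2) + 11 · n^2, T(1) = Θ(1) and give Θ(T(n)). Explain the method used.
T(n) = Θ(n^2 log n)

log_2 4 = 2, and f(n) = 11 · n^2 = Θ(n^(log_2 4)). This is Case 2 of the master theorem: T(n) = Θ(f(n) · log n) = Θ(n^2 log n).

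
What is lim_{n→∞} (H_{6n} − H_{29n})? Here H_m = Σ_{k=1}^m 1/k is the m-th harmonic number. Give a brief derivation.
lim = ln(6/29)

Euler-Maclaurin gives H_m = ln m + γ + 1/(2m) + O(1/m^2). The γ and O(1/m) terms cancel in the difference:
  H_{6n} − H_{29n} = ln(6n) − ln(29n) + O(1/n) = ln(6/29) + O(1/n).
Hence the limit is ln(6/29).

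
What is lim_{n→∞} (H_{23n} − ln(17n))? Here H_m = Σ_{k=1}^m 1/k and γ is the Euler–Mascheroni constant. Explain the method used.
lim = ln(23/17) + γ

By Euler-Maclaurin, H_m = ln m + γ + O(1/m). So
  H_{23n} − ln(17n) = ln(23n) + γ − ln(17n) + O(1/n)
                       = ln(23/17) + γ + O(1/n).
Hence the limit is ln(23/17) + γ.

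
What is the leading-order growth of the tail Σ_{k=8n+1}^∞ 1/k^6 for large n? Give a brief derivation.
Σ_{k>8n} 1/k^6 ~ 1/(5 · (8n)^5)

Compare to the integral: ∫_{8n}^∞ x^(−6) dx = [−x^(−5)/5]_{8n}^∞ = 1/((6−1)·(8n)^5). Euler-Maclaurin then gives
  Σ_{k>8n} 1/k^6 = ∫_{8n}^∞ dx/x^6 − 1/(2·(8n)^6) + O(1/(8n)^7).
(Equivalently this is ζ(6) − Σ_{k≤8n} 1/k^6.)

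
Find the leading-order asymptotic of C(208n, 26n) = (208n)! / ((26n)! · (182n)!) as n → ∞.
C(208n, 26n) ~ (16777216/823543)^(26n) · sqrt(4/(7π·26n))

Write N = 26n. Apply Stirling to each factorial:
  (8N)! ~ sqrt(2π·8N) · (8N/e)^(8N),
  N! ~ sqrt(2π N) · (N/e)^N,
  (7N)! ~ sqrt(2π·7N) · (7N/e)^(7N).
The exponential factors combine to (8N)^(8N) / (N^N · (7N)^(7N)) = 8^(8N)/7^(7N) = (8^8/7^7)^N = (16777216/823543)^N.
The square-root prefactors combine to sqrt(2π·8N) / (sqrt(2π N)·sqrt(2π·7N)) = sqrt(8 / (2π·7·N)) = sqrt(4/(7π·26n)).
Substituting N = 26n: C(208n, 26n) ~ (16777216/823543)^(26n) · sqrt(4/(7π·26n)).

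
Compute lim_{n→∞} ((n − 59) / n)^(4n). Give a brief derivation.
lim = e^(−236)

Rewrite as (1 − 59/n)^(4n). By the standard limit (1 + x/n)^n → e^x, we have (1 − 59/n)^n → e^(−59), and raising to the 4th power gives e^(−236).
More precisely, ln[(1 − 59/n)^(4n)] = 4n · ln(1 − 59/n) = 4n · (-59/n + O(1/n^2)) = -236 + O(1/n) → -236.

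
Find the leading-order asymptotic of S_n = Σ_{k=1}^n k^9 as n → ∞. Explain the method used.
S_n ~ n^10 / 10

By integral comparison (Euler-Maclaurin), Σ_{k=1}^n k^9 = ∫_0^n x^9 dx + O(n^9) = n^10/10 + O(n^9). (Equivalently, Faulhaber's formula gives the same leading term.)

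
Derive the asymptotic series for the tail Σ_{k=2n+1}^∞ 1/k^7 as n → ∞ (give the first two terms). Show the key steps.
Σ_{k>2n} 1/k^7 = 1/(6 · (2n)^6) − 1/(2 · (2n)^7) + O(1/(2n)^8)

Compare to the integral: ∫_{2n}^∞ x^(−7) dx = [−x^(−6)/6]_{2n}^∞ = 1/((7−1)·(2n)^6). The Euler-Maclaurin correction adds −f(2n)/2 = −1/(2·(2n)^7). Euler-Maclaurin then gives
  Σ_{k>2n} 1/k^7 = ∫_{2n}^∞ dx/x^7 − 1/(2·(2n)^7) + O(1/(2n)^8).
(Equivalently this is ζ(7) − Σ_{k≤2n} 1/k^7.)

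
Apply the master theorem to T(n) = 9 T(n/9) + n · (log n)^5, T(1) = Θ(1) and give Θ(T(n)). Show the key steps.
T(n) = Θ(n · (log n)^6)

Here log_9 9 = 1 and f(n) = n · (log n)^5 = Θ(n^(log_9 9) · (log n)^5). This is the extended Case 2 of the master theorem (f matches the critical exponent up to log factors), giving T(n) = Θ(n^(log_9 9) · (log n)^(5+1)) = Θ(n · (log n)^6).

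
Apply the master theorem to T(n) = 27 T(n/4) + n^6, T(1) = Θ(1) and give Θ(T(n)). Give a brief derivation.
T(n) = Θ(n^6)

log_4 27 ≈ 2.377. f(n) = n^6 dominates n^(log_4 27) since 6 > 2.377, and the regularity condition a·f(n/b) = 27·(n/4)^6 = (27/4096)·n^6 ≤ c·f(n) holds with c = 27/4096 ≈ 0.00659 < 1. So this is Case 3: T(n) = Θ(f(n)) = Θ(n^6).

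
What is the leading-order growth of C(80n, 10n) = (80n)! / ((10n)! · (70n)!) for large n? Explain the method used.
C(80n, 10n) ~ (16777216/823543)^(10n) · sqrt(4/(7π·10n))

Write N = 10n. Apply Stirling to each factorial:
  (8N)! ~ sqrt(2π·8N) · (8N/e)^(8N),
  N! ~ sqrt(2π N) · (N/e)^N,
  (7N)! ~ sqrt(2π·7N) · (7N/e)^(7N).
The exponential factors combine to (8N)^(8N) / (N^N · (7N)^(7N)) = 8^(8N)/7^(7N) = (8^8/7^7)^N = (16777216/823543)^N.
The square-root prefactors combine to sqrt(2π·8N) / (sqrt(2π N)·sqrt(2π·7N)) = sqrt(8 / (2π·7·N)) = sqrt(4/(7π·10n)).
Substituting N = 10n: C(80n, 10n) ~ (16777216/823543)^(10n) · sqrt(4/(7π·10n)).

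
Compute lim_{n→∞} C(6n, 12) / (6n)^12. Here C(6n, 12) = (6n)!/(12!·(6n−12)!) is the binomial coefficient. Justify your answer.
lim = 1/12! = 1/479001600

With N = 6n → ∞: C(N, 12) / N^12 = [N(N−1)…(N−11)] / (12! · N^12) = (1/12!) · 1 · (1 − 1/(6n)) · … · (1 − 11/(6n)). Each factor → 1 as N → ∞, so the limit is 1/12! = 1/479001600.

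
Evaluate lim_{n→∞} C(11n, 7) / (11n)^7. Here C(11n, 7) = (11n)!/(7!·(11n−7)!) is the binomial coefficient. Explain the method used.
lim = 1/7! = 1/5040

With N = 11n → ∞: C(N, 7) / N^7 = [N(N−1)…(N−6)] / (7! · N^7) = (1/7!) · 1 · (1 − 1/(11n)) · … · (1 − 6/(11n)). Each factor → 1 as N → ∞, so the limit is 1/7! = 1/5040.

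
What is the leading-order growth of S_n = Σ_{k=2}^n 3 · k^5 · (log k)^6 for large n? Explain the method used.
S_n ~ n^6 · (log n)^6 / 2

By integral comparison, S_n = ∫_1^n 3 · x^5 · (log x)^6 dx + O(n^5 · (log n)^6). For the integral, the leading term of ∫_1^n x^5 (log x)^6 dx is n^6/6 · (log n)^6 (by repeated integration by parts; each step lowers the log-exponent and produces a relatively O(1/log n) correction). Hence S_n ~ n^6 · (log n)^6 / 2.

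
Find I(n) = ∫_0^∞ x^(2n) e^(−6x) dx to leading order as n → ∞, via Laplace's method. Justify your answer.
I(n) ~ (sqrt(2π·2n) / 6) · (2n/(6e))^(2n)

Write the integrand as exp(2n ln x − 6x) and set f(x) = 2n ln x − 6x. Then f'(x) = 2n/x − 6 = 0 at x* = 2n/6, and f''(x*) = −2n/x*^2 = −6^2/(2n). Laplace's method (interior maximum) gives
  I(n) ~ e^(f(x*)) · sqrt(2π / |f''(x*)|)
        = exp(2n ln(2n/6) − 2n) · sqrt(2π · 2n / 6^2)
        = (2n/6)^(2n) e^(−2n) · sqrt(2π·2n) / 6
        = (sqrt(2π·2n) / 6) · (2n/(6e))^(2n).
This matches Γ(2n+1)/6^(2n+1) with Stirling applied to Γ.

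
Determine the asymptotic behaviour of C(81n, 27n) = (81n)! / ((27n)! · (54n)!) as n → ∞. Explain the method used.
C(81n, 27n) ~ (27/4)^(27n) · sqrt(3/(4π·27n))

Write N = 27n. Apply Stirling to each factorial:
  (3N)! ~ sqrt(2π·3N) · (3N/e)^(3N),
  N! ~ sqrt(2π N) · (N/e)^N,
  (2N)! ~ sqrt(2π·2N) · (2N/e)^(2N).
The exponential factors combine to (3N)^(3N) / (N^N · (2N)^(2N)) = 3^(3N)/2^(2N) = (3^3/2^2)^N = (27/4)^N.
The square-root prefactors combine to sqrt(2π·3N) / (sqrt(2π N)·sqrt(2π·2N)) = sqrt(3 / (2π·2·N)) = sqrt(3/(4π·27n)).
Substituting N = 27n: C(81n, 27n) ~ (27/4)^(27n) · sqrt(3/(4π·27n)).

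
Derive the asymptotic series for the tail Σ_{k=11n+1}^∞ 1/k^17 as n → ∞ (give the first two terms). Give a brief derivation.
Σ_{k>11n} 1/k^17 = 1/(16 · (11n)^16) − 1/(2 · (11n)^17) + O(1/(11n)^18)

Compare to the integral: ∫_{11n}^∞ x^(−17) dx = [−x^(−16)/16]_{11n}^∞ = 1/((17−1)·(11n)^16). The Euler-Maclaurin correction adds −f(11n)/2 = −1/(2·(11n)^17). Euler-Maclaurin then gives
  Σ_{k>11n} 1/k^17 = ∫_{11n}^∞ dx/x^17 − 1/(2·(11n)^17) + O(1/(11n)^18).
(Equivalently this is ζ(17) − Σ_{k≤11n} 1/k^17.)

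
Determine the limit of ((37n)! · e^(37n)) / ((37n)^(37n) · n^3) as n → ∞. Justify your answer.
lim = 0

Stirling: (37n)! ~ sqrt(2π·37n) · (37n/e)^(37n). Hence
  (37n)! · e^(37n) / (37n)^(37n) ~ sqrt(2π·37n).
Dividing by n^3: sqrt(2π·37n) / n^3 = sqrt(2π·37) · n^((1−6)/2), so the expression behaves like sqrt(2π·37) · n^((1−6)/2) → 0.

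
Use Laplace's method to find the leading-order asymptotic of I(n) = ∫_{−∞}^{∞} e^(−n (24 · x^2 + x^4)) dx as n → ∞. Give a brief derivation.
I(n) ~ sqrt(π/(24n))

φ(x) = 24 · x^2 + x^4 has its unique global minimum at x* = 0 (since φ'(x) = 48x + 4x^3 = 0 only at x = 0 for real x with both coefficients positive, and φ → ∞ as |x| → ∞). At x* = 0, φ(0) = 0 and φ''(0) = 48. Laplace's method then gives
  I(n) ~ sqrt(2π / (n · φ''(0))) · e^(−n φ(0)) = sqrt(2π / (48n)) = sqrt(π/(24n)).
The x^4 term contributes only at subleading order (an O(1/n) relative correction).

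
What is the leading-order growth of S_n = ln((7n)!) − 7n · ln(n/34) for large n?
S_n ~ 7n · (ln 238 − 1) + O(ln n)

Stirling: ln((7n)!) = 7n ln(7n) − 7n + O(ln n).
  S_n = 7n ln(7n) − 7n − 7n ln(n/34) + O(ln n)
      = 7n ln(7n) − 7n ln n + 7n ln 34 − 7n + O(ln n)
      = 7n ln 7 + 7n ln 34 − 7n + O(ln n)
      = 7n (ln 238 − 1) + O(ln n).
Numerically ln(238) − 1 ≈ 4.4723.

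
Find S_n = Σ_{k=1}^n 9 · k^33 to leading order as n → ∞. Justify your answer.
S_n ~ 9 · n^34 / 34

By integral comparison (Euler-Maclaurin), Σ_{k=1}^n 9 · k^33 = 9 · ∫_0^n x^33 dx + O(n^33) = 9 · n^34/34 + O(n^33). (Equivalently, Faulhaber's formula gives the same leading term.)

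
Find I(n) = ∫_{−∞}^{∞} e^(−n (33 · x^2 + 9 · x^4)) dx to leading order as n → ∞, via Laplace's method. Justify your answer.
I(n) ~ sqrt(π/(33n))

φ(x) = 33 · x^2 + 9 · x^4 has its unique global minimum at x* = 0 (since φ'(x) = 66x + 36x^3 = 0 only at x = 0 for real x with both coefficients positive, and φ → ∞ as |x| → ∞). At x* = 0, φ(0) = 0 and φ''(0) = 66. Laplace's method then gives
  I(n) ~ sqrt(2π / (n · φ''(0))) · e^(−n φ(0)) = sqrt(2π / (66n)) = sqrt(π/(33n)).
The 9 · x^4 term contributes only at subleading order (an O(1/n) relative correction).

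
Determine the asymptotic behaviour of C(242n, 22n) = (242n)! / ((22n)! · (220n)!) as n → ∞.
C(242n, 22n) ~ (285311670611/10000000000)^(22n) · sqrt(11/(20π·22n))

Write N = 22n. Apply Stirling to each factorial:
  (11N)! ~ sqrt(2π·11N) · (11N/e)^(11N),
  N! ~ sqrt(2π N) · (N/e)^N,
  (10N)! ~ sqrt(2π·10N) · (10N/e)^(10N).
The exponential factors combine to (11N)^(11N) / (N^N · (10N)^(10N)) = 11^(11N)/10^(10N) = (11^11/10^10)^N = (285311670611/10000000000)^N.
The square-root prefactors combine to sqrt(2π·11N) / (sqrt(2π N)·sqrt(2π·10N)) = sqrt(11 / (2π·10·N)) = sqrt(11/(20π·22n)).
Substituting N = 22n: C(242n, 22n) ~ (285311670611/10000000000)^(22n) · sqrt(11/(20π·22n)).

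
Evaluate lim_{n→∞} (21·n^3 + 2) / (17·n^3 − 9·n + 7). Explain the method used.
lim = 21/17

For large n the leading n^3 terms dominate both numerator and denominator. Dividing top and bottom by n^3, every other term tends to 0, leaving 21/17.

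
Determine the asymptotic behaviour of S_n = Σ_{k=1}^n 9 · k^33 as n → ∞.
S_n ~ 9 · n^34 / 34

By integral comparison (Euler-Maclaurin), Σ_{k=1}^n 9 · k^33 = 9 · ∫_0^n x^33 dx + O(n^33) = 9 · n^34/34 + O(n^33). (Equivalently, Faulhaber's formula gives the same leading term.)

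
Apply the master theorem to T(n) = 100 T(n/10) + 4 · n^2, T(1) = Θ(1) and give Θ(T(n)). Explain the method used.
T(n) = Θ(n^2 log n)

log_10 100 = 2, and f(n) = 4 · n^2 = Θ(n^(log_10 100)). This is Case 2 of the master theorem: T(n) = Θ(f(n) · log n) = Θ(n^2 log n).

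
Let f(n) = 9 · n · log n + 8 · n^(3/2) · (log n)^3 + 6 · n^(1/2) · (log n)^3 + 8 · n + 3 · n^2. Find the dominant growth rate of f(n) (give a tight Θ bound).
f(n) ∈ Θ(n^2)

Compare the terms by growth order. For large n, n^a · (log n)^b dominates n^a' · (log n)^b' iff a > a', or (a = a' and b > b'). Ranking the 5 terms shows the dominant one is 3 · n^2. Hence f(n) ∈ Θ(n^2).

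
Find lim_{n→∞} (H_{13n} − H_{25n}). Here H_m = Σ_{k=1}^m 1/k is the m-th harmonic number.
lim = ln(13/25)

Euler-Maclaurin gives H_m = ln m + γ + 1/(2m) + O(1/m^2). The γ and O(1/m) terms cancel in the difference:
  H_{13n} − H_{25n} = ln(13n) − ln(25n) + O(1/n) = ln(13/25) + O(1/n).
Hence the limit is ln(13/25).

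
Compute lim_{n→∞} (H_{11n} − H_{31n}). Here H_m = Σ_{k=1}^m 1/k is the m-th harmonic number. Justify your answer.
lim = ln(11/31)

Euler-Maclaurin gives H_m = ln m + γ + 1/(2m) + O(1/m^2). The γ and O(1/m) terms cancel in the difference:
  H_{11n} − H_{31n} = ln(11n) − ln(31n) + O(1/n) = ln(11/31) + O(1/n).
Hence the limit is ln(11/31).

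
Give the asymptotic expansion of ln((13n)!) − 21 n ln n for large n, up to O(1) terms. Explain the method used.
ln((13n)!) − 21 n ln n = −8 n ln n + 13(ln 13 − 1) n + (1/2) ln(2π·13n) + O(1/n)

Stirling: ln((13n)!) = 13n ln(13n) − 13n + (1/2) ln(2π·13n) + O(1/n).
Expand 13n ln(13n) = 13n (ln n + ln 13) = 13n ln n + 13n ln 13.
Subtract 21n ln n: leading term is (13 − 21) n ln n = −8 n ln n. The next term is 13n ln 13 − 13n = 13(ln 13 − 1) n. Then the (1/2) ln(2π·13n) correction.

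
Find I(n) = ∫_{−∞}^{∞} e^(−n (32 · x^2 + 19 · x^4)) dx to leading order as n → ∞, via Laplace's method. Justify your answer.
I(n) ~ sqrt(π/(32n))

φ(x) = 32 · x^2 + 19 · x^4 has its unique global minimum at x* = 0 (since φ'(x) = 64x + 76x^3 = 0 only at x = 0 for real x with both coefficients positive, and φ → ∞ as |x| → ∞). At x* = 0, φ(0) = 0 and φ''(0) = 64. Laplace's method then gives
  I(n) ~ sqrt(2π / (n · φ''(0))) · e^(−n φ(0)) = sqrt(2π / (64n)) = sqrt(π/(32n)).
The 19 · x^4 term contributes only at subleading order (an O(1/n) relative correction).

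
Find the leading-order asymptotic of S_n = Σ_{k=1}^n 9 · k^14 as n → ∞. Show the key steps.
S_n ~ 3 · n^15 / 5

By integral comparison (Euler-Maclaurin), Σ_{k=1}^n 9 · k^14 = 9 · ∫_0^n x^14 dx + O(n^14) = 9 · n^15/15 = 3 · n^15 / 5 + O(n^14). (Equivalently, Faulhaber's formula gives the same leading term.)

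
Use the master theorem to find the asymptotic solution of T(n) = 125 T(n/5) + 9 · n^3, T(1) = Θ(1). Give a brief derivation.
T(n) = Θ(n^3 log n)

log_5 125 = 3, and f(n) = 9 · n^3 = Θ(n^(log_5 125)). This is Case 2 of the master theorem: T(n) = Θ(f(n) · log n) = Θ(n^3 log n).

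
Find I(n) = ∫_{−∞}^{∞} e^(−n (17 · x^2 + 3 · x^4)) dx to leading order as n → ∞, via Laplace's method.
I(n) ~ sqrt(π/(17n))

φ(x) = 17 · x^2 + 3 · x^4 has its unique global minimum at x* = 0 (since φ'(x) = 34x + 12x^3 = 0 only at x = 0 for real x with both coefficients positive, and φ → ∞ as |x| → ∞). At x* = 0, φ(0) = 0 and φ''(0) = 34. Laplace's method then gives
  I(n) ~ sqrt(2π / (n · φ''(0))) · e^(−n φ(0)) = sqrt(2π / (34n)) = sqrt(π/(17n)).
The 3 · x^4 term contributes only at subleading order (an O(1/n) relative correction).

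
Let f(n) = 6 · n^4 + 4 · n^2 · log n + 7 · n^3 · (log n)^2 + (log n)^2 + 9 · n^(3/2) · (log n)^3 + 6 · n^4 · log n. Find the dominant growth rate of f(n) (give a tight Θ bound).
f(n) ∈ Θ(n^4 · log n)

Compare the terms by growth order. For large n, n^a · (log n)^b dominates n^a' · (log n)^b' iff a > a', or (a = a' and b > b'). Ranking the 6 terms shows the dominant one is 6 · n^4 · log n. Hence f(n) ∈ Θ(n^4 · log n).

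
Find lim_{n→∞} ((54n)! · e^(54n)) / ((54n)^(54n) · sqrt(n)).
lim = sqrt(2π·54)

Stirling: (54n)! ~ sqrt(2π·54n) · (54n/e)^(54n). Hence
  (54n)! · e^(54n) / (54n)^(54n) ~ sqrt(2π·54n).
Dividing by sqrt(n): sqrt(2π·54n) / sqrt(n) = sqrt(2π·54) · n^((1−1)/2), so the limit is sqrt(2π·54).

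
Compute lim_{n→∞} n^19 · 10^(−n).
lim = 0

Exponentials with base > 1 dominate every fixed polynomial: for any fixed c, n^c / 10^n → 0 as n → ∞ (e.g. by the ratio test, or by writing 10^n = e^(n ln 10) and noting e^(n ln 10) / n^c → ∞). Hence n^19 · 10^(−n) = n^19 / 10^n → 0.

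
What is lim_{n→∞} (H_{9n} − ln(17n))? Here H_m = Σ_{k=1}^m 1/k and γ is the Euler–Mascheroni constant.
lim = ln(9/17) + γ

By Euler-Maclaurin, H_m = ln m + γ + O(1/m). So
  H_{9n} − ln(17n) = ln(9n) + γ − ln(17n) + O(1/n)
                       = ln(9/17) + γ + O(1/n).
Hence the limit is ln(9/17) + γ.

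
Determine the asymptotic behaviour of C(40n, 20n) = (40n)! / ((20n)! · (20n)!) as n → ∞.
C(40n, 20n) ~ (4)^(20n) · sqrt(1/(π·20n))

Write N = 20n. Apply Stirling to each factorial:
  (2N)! ~ sqrt(2π·2N) · (2N/e)^(2N),
  N! ~ sqrt(2π N) · (N/e)^N,
  (1N)! ~ sqrt(2π·1N) · (1N/e)^(1N).
The exponential factors combine to (2N)^(2N) / (N^N · (1N)^(1N)) = 2^(2N)/1^(1N) = (2^2/1^1)^N = (4)^N.
The square-root prefactors combine to sqrt(2π·2N) / (sqrt(2π N)·sqrt(2π·1N)) = sqrt(2 / (2π·1·N)) = sqrt(1/(π·20n)).
Substituting N = 20n: C(40n, 20n) ~ (4)^(20n) · sqrt(1/(π·20n)).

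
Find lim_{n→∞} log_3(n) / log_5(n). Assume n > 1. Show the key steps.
lim = ln(5) / ln(3) = log_3(5)

Change of base: log_3(n) = ln n / ln 3 and log_5(n) = ln n / ln 5. The ratio is (ln n / ln 3) · (ln 5 / ln n) = ln 5 / ln 3, a constant independent of n. So the limit is ln 5 / ln 3 = log_3(5).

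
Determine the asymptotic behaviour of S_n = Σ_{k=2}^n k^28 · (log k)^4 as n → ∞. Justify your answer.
S_n ~ n^29 · (log n)^4 / 29

By integral comparison, S_n = ∫_1^n x^28 · (log x)^4 dx + O(n^28 · (log n)^4). For the integral, the leading term of ∫_1^n x^28 (log x)^4 dx is n^29/29 · (log n)^4 (by repeated integration by parts; each step lowers the log-exponent and produces a relatively O(1/log n) correction). Hence S_n ~ n^29 · (log n)^4 / 29.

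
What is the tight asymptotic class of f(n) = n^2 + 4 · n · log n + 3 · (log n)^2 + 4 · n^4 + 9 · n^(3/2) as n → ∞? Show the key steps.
f(n) ∈ Θ(n^4)

Compare the terms by growth order. For large n, n^a · (log n)^b dominates n^a' · (log n)^b' iff a > a', or (a = a' and b > b'). Ranking the 5 terms shows the dominant one is 4 · n^4. Hence f(n) ∈ Θ(n^4).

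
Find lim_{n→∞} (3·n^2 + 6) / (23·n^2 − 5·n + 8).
lim = 3/23

For large n the leading n^2 terms dominate both numerator and denominator. Dividing top and bottom by n^2, every other term tends to 0, leaving 3/23.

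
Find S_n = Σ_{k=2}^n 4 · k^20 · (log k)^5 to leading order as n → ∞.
S_n ~ 4 · n^21 · (log n)^5 / 21

By integral comparison, S_n = ∫_1^n 4 · x^20 · (log x)^5 dx + O(n^20 · (log n)^5). For the integral, the leading term of ∫_1^n x^20 (log x)^5 dx is n^21/21 · (log n)^5 (by repeated integration by parts; each step lowers the log-exponent and produces a relatively O(1/log n) correction). Hence S_n ~ 4 · n^21 · (log n)^5 / 21.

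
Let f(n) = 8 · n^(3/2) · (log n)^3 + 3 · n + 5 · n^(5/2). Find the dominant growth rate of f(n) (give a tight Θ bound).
f(n) ∈ Θ(n^(5/2))

Compare the terms by growth order. For large n, n^a · (log n)^b dominates n^a' · (log n)^b' iff a > a', or (a = a' and b > b'). Ranking the 3 terms shows the dominant one is 5 · n^(5/2). Hence f(n) ∈ Θ(n^(5/2)).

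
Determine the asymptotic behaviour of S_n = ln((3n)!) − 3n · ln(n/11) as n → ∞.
S_n ~ 3n · (ln 33 − 1) + O(ln n)

Stirling: ln((3n)!) = 3n ln(3n) − 3n + O(ln n).
  S_n = 3n ln(3n) − 3n − 3n ln(n/11) + O(ln n)
      = 3n ln(3n) − 3n ln n + 3n ln 11 − 3n + O(ln n)
      = 3n ln 3 + 3n ln 11 − 3n + O(ln n)
      = 3n (ln 33 − 1) + O(ln n).
Numerically ln(33) − 1 ≈ 2.4965.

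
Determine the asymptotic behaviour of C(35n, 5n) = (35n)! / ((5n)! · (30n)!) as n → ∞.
C(35n, 5n) ~ (823543/46656)^(5n) · sqrt(7/(12π·5n))

Write N = 5n. Apply Stirling to each factorial:
  (7N)! ~ sqrt(2π·7N) · (7N/e)^(7N),
  N! ~ sqrt(2π N) · (N/e)^N,
  (6N)! ~ sqrt(2π·6N) · (6N/e)^(6N).
The exponential factors combine to (7N)^(7N) / (N^N · (6N)^(6N)) = 7^(7N)/6^(6N) = (7^7/6^6)^N = (823543/46656)^N.
The square-root prefactors combine to sqrt(2π·7N) / (sqrt(2π N)·sqrt(2π·6N)) = sqrt(7 / (2π·6·N)) = sqrt(7/(12π·5n)).
Substituting N = 5n: C(35n, 5n) ~ (823543/46656)^(5n) · sqrt(7/(12π·5n)).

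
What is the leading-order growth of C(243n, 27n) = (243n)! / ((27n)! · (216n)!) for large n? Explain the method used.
C(243n, 27n) ~ (387420489/16777216)^(27n) · sqrt(9/(16π·27n))

Write N = 27n. Apply Stirling to each factorial:
  (9N)! ~ sqrt(2π·9N) · (9N/e)^(9N),
  N! ~ sqrt(2π N) · (N/e)^N,
  (8N)! ~ sqrt(2π·8N) · (8N/e)^(8N).
The exponential factors combine to (9N)^(9N) / (N^N · (8N)^(8N)) = 9^(9N)/8^(8N) = (9^9/8^8)^N = (387420489/16777216)^N.
The square-root prefactors combine to sqrt(2π·9N) / (sqrt(2π N)·sqrt(2π·8N)) = sqrt(9 / (2π·8·N)) = sqrt(9/(16π·27n)).
Substituting N = 27n: C(243n, 27n) ~ (387420489/16777216)^(27n) · sqrt(9/(16π·27n)).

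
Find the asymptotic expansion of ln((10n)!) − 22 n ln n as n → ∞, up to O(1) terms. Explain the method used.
ln((10n)!) − 22 n ln n = −12 n ln n + 10(ln 10 − 1) n + (1/2) ln(2π·10n) + O(1/n)

Stirling: ln((10n)!) = 10n ln(10n) − 10n + (1/2) ln(2π·10n) + O(1/n).
Expand 10n ln(10n) = 10n (ln n + ln 10) = 10n ln n + 10n ln 10.
Subtract 22n ln n: leading term is (10 − 22) n ln n = −12 n ln n. The next term is 10n ln 10 − 10n = 10(ln 10 − 1) n. Then the (1/2) ln(2π·10n) correction.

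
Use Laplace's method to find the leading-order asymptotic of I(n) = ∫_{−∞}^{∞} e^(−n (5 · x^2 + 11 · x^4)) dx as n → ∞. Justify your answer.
I(n) ~ sqrt(π/(5n))

φ(x) = 5 · x^2 + 11 · x^4 has its unique global minimum at x* = 0 (since φ'(x) = 10x + 44x^3 = 0 only at x = 0 for real x with both coefficients positive, and φ → ∞ as |x| → ∞). At x* = 0, φ(0) = 0 and φ''(0) = 10. Laplace's method then gives
  I(n) ~ sqrt(2π / (n · φ''(0))) · e^(−n φ(0)) = sqrt(2π / (10n)) = sqrt(π/(5n)).
The 11 · x^4 term contributes only at subleading order (an O(1/n) relative correction).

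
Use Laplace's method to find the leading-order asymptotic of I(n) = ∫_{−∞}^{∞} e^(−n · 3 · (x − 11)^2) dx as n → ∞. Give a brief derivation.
I(n) = sqrt(π/(3n))

Here φ(x) = 3 · (x − 11)^2 has its unique minimum at x* = 11 with φ(x*) = 0 and φ''(x*) = 6. Laplace's method gives
  I(n) ~ e^(−n φ(x*)) · sqrt(2π / (n · φ''(x*))) = sqrt(2π / (6n)) = sqrt(π/(3n)).
This is exact: substituting u = (x − 11)·sqrt(3n) gives I(n) = (1/sqrt(3n)) ∫_{−∞}^{∞} e^(−u^2) du = sqrt(π/(3n)).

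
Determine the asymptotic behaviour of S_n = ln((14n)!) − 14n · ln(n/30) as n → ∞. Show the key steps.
S_n ~ 14n · (ln 420 − 1) + O(ln n)

Stirling: ln((14n)!) = 14n ln(14n) − 14n + O(ln n).
  S_n = 14n ln(14n) − 14n − 14n ln(n/30) + O(ln n)
      = 14n ln(14n) − 14n ln n + 14n ln 30 − 14n + O(ln n)
      = 14n ln 14 + 14n ln 30 − 14n + O(ln n)
      = 14n (ln 420 − 1) + O(ln n).
Numerically ln(420) − 1 ≈ 5.0403.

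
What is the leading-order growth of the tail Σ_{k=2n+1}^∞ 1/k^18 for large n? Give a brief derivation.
Σ_{k>2n} 1/k^18 ~ 1/(17 · (2n)^17)

Compare to the integral: ∫_{2n}^∞ x^(−18) dx = [−x^(−17)/17]_{2n}^∞ = 1/((18−1)·(2n)^17). Euler-Maclaurin then gives
  Σ_{k>2n} 1/k^18 = ∫_{2n}^∞ dx/x^18 − 1/(2·(2n)^18) + O(1/(2n)^19).
(Equivalently this is ζ(18) − Σ_{k≤2n} 1/k^18.)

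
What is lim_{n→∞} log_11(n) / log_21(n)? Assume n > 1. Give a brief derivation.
lim = ln(21) / ln(11) = log_11(21)

Change of base: log_11(n) = ln n / ln 11 and log_21(n) = ln n / ln 21. The ratio is (ln n / ln 11) · (ln 21 / ln n) = ln 21 / ln 11, a constant independent of n. So the limit is ln 21 / ln 11 = log_11(21).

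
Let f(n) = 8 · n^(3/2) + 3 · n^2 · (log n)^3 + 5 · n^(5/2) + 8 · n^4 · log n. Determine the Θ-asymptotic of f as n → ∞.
f(n) ∈ Θ(n^4 · log n)

Compare the terms by growth order. For large n, n^a · (log n)^b dominates n^a' · (log n)^b' iff a > a', or (a = a' and b > b'). Ranking the 4 terms shows the dominant one is 8 · n^4 · log n. Hence f(n) ∈ Θ(n^4 · log n).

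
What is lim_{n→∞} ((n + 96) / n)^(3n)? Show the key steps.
lim = e^288

Rewrite as (1 + 96/n)^(3n). By the standard limit (1 + x/n)^n → e^x, we have (1 + 96/n)^n → e^96, and raising to the 3rd power gives e^288.
More precisely, ln[(1 + 96/n)^(3n)] = 3n · ln(1 + 96/n) = 3n · (96/n + O(1/n^2)) = 288 + O(1/n) → 288.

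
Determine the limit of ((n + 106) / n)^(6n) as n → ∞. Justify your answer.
lim = e^636

Rewrite as (1 + 106/n)^(6n). By the standard limit (1 + x/n)^n → e^x, we have (1 + 106/n)^n → e^106, and raising to the 6th power gives e^636.
More precisely, ln[(1 + 106/n)^(6n)] = 6n · ln(1 + 106/n) = 6n · (106/n + O(1/n^2)) = 636 + O(1/n) → 636.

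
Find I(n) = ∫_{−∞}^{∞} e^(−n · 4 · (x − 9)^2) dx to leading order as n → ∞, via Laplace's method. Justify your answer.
I(n) = sqrt(π/(4n))

Here φ(x) = 4 · (x − 9)^2 has its unique minimum at x* = 9 with φ(x*) = 0 and φ''(x*) = 8. Laplace's method gives
  I(n) ~ e^(−n φ(x*)) · sqrt(2π / (n · φ''(x*))) = sqrt(2π / (8n)) = sqrt(π/(4n)).
This is exact: substituting u = (x − 9)·sqrt(4n) gives I(n) = (1/sqrt(4n)) ∫_{−∞}^{∞} e^(−u^2) du = sqrt(π/(4n)).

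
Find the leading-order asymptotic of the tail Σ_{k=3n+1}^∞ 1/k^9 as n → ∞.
Σ_{k>3n} 1/k^9 ~ 1/(8 · (3n)^8)

Compare to the integral: ∫_{3n}^∞ x^(−9) dx = [−x^(−8)/8]_{3n}^∞ = 1/((9−1)·(3n)^8). Euler-Maclaurin then gives
  Σ_{k>3n} 1/k^9 = ∫_{3n}^∞ dx/x^9 − 1/(2·(3n)^9) + O(1/(3n)^10).
(Equivalently this is ζ(9) − Σ_{k≤3n} 1/k^9.)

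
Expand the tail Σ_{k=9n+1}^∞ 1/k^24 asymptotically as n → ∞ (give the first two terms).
Σ_{k>9n} 1/k^24 = 1/(23 · (9n)^23) − 1/(2 · (9n)^24) + O(1/(9n)^25)

Compare to the integral: ∫_{9n}^∞ x^(−24) dx = [−x^(−23)/23]_{9n}^∞ = 1/((24−1)·(9n)^23). The Euler-Maclaurin correction adds −f(9n)/2 = −1/(2·(9n)^24). Euler-Maclaurin then gives
  Σ_{k>9n} 1/k^24 = ∫_{9n}^∞ dx/x^24 − 1/(2·(9n)^24) + O(1/(9n)^25).
(Equivalently this is ζ(24) − Σ_{k≤9n} 1/k^24.)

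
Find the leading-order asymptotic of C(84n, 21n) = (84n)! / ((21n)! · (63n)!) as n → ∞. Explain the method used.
C(84n, 21n) ~ (256/27)^(21n) · sqrt(2/(3π·21n))

Write N = 21n. Apply Stirling to each factorial:
  (4N)! ~ sqrt(2π·4N) · (4N/e)^(4N),
  N! ~ sqrt(2π N) · (N/e)^N,
  (3N)! ~ sqrt(2π·3N) · (3N/e)^(3N).
The exponential factors combine to (4N)^(4N) / (N^N · (3N)^(3N)) = 4^(4N)/3^(3N) = (4^4/3^3)^N = (256/27)^N.
The square-root prefactors combine to sqrt(2π·4N) / (sqrt(2π N)·sqrt(2π·3N)) = sqrt(4 / (2π·3·N)) = sqrt(2/(3π·21n)).
Substituting N = 21n: C(84n, 21n) ~ (256/27)^(21n) · sqrt(2/(3π·21n)).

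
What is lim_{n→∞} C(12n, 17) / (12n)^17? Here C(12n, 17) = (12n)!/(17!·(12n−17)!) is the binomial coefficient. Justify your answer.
lim = 1/17! = 1/355687428096000

With N = 12n → ∞: C(N, 17) / N^17 = [N(N−1)…(N−16)] / (17! · N^17) = (1/17!) · 1 · (1 − 1/(12n)) · … · (1 − 16/(12n)). Each factor → 1 as N → ∞, so the limit is 1/17! = 1/355687428096000.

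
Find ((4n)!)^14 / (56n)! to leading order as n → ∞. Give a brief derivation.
((4n)!)^14/(56n)! ~ ((2π·4n)^(13/2) / sqrt(14)) · 14^(−14·4n)  →  0

Write N = 4n. Stirling: N! ~ sqrt(2π N)(N/e)^N and (14N)! ~ sqrt(2π·14N)·(14N/e)^(14N).
  (N!)^14/(14N)! ~ (2π N)^(14/2) (N/e)^(14N) / [sqrt(2π·14N) (14N/e)^(14N)]
     = (2π N)^(14/2) / sqrt(2π·14N) · (N/(14N))^(14N)
     = (2π N)^((14−1)/2) / sqrt(14) · 14^(−14N).
Since 14^14 > 1, the factor 14^(−14N) decays exponentially, so the ratio → 0. Substituting N = 4n gives the stated form.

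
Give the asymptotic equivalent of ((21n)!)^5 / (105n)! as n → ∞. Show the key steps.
((21n)!)^5/(105n)! ~ ((2π·21n)^(4/2) / sqrt(5)) · 5^(−5·21n)  →  0

Write N = 21n. Stirling: N! ~ sqrt(2π N)(N/e)^N and (5N)! ~ sqrt(2π·5N)·(5N/e)^(5N).
  (N!)^5/(5N)! ~ (2π N)^(5/2) (N/e)^(5N) / [sqrt(2π·5N) (5N/e)^(5N)]
     = (2π N)^(5/2) / sqrt(2π·5N) · (N/(5N))^(5N)
     = (2π N)^((5−1)/2) / sqrt(5) · 5^(−5N).
Since 5^5 > 1, the factor 5^(−5N) decays exponentially, so the ratio → 0. Substituting N = 21n gives the stated form.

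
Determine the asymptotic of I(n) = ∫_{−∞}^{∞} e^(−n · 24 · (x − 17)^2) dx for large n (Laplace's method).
I(n) = sqrt(π/(24n))

Here φ(x) = 24 · (x − 17)^2 has its unique minimum at x* = 17 with φ(x*) = 0 and φ''(x*) = 48. Laplace's method gives
  I(n) ~ e^(−n φ(x*)) · sqrt(2π / (n · φ''(x*))) = sqrt(2π / (48n)) = sqrt(π/(24n)).
This is exact: substituting u = (x − 17)·sqrt(24n) gives I(n) = (1/sqrt(24n)) ∫_{−∞}^{∞} e^(−u^2) du = sqrt(π/(24n)).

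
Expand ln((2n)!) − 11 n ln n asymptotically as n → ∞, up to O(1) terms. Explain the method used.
ln((2n)!) − 11 n ln n = −9 n ln n + 2(ln 2 − 1) n + (1/2) ln(2π·2n) + O(1/n)

Stirling: ln((2n)!) = 2n ln(2n) − 2n + (1/2) ln(2π·2n) + O(1/n).
Expand 2n ln(2n) = 2n (ln n + ln 2) = 2n ln n + 2n ln 2.
Subtract 11n ln n: leading term is (2 − 11) n ln n = −9 n ln n. The next term is 2n ln 2 − 2n = 2(ln 2 − 1) n. Then the (1/2) ln(2π·2n) correction.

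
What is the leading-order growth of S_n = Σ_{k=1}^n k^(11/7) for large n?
S_n ~ (7/18) · n^(18/7)

Integral comparison: Σ_{k=1}^n k^(11/7) = ∫_0^n x^(11/7) dx + O(n^(11/7)). The integral is n^(1 + 11/7) / (1 + 11/7) = n^((11+7)/7) / ((11+7)/7) = (7/18) · n^(18/7).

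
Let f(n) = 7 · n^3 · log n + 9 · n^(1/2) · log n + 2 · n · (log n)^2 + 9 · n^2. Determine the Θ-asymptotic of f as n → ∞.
f(n) ∈ Θ(n^3 · log n)

Compare the terms by growth order. For large n, n^a · (log n)^b dominates n^a' · (log n)^b' iff a > a', or (a = a' and b > b'). Ranking the 4 terms shows the dominant one is 7 · n^3 · log n. Hence f(n) ∈ Θ(n^3 · log n).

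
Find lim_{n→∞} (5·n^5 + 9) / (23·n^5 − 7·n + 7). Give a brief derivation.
lim = 5/23

For large n the leading n^5 terms dominate both numerator and denominator. Dividing top and bottom by n^5, every other term tends to 0, leaving 5/23.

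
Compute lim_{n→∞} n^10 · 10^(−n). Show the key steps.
lim = 0

Exponentials with base > 1 dominate every fixed polynomial: for any fixed c, n^c / 10^n → 0 as n → ∞ (e.g. by the ratio test, or by writing 10^n = e^(n ln 10) and noting e^(n ln 10) / n^c → ∞). Hence n^10 · 10^(−n) = n^10 / 10^n → 0.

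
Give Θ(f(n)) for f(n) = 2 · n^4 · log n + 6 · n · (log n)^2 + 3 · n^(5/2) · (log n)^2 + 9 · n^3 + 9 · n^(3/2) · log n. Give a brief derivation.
f(n) ∈ Θ(n^4 · log n)

Compare the terms by growth order. For large n, n^a · (log n)^b dominates n^a' · (log n)^b' iff a > a', or (a = a' and b > b'). Ranking the 5 terms shows the dominant one is 2 · n^4 · log n. Hence f(n) ∈ Θ(n^4 · log n).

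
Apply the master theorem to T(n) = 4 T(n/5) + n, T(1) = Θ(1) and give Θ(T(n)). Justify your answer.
T(n) = Θ(n)

log_5 4 ≈ 0.861. f(n) = n dominates n^(log_5 4) since 1 > 0.861, and the regularity condition a·f(n/b) = 4·(n/5)^1 = (4/5)·n ≤ c·f(n) holds with c = 4/5 ≈ 0.8 < 1. So this is Case 3: T(n) = Θ(f(n)) = Θ(n).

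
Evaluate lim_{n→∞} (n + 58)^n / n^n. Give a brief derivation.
lim = e^58

Rewrite as (1 + 58/n)^(n). By the standard limit (1 + x/n)^n → e^x, we have (1 + 58/n)^n → e^58, and raising to the 1st power gives e^58.
More precisely, ln[(1 + 58/n)^(n)] = n · ln(1 + 58/n) = n · (58/n + O(1/n^2)) = 58 + O(1/n) → 58.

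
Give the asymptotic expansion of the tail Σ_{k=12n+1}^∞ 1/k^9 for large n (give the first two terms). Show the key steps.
Σ_{k>12n} 1/k^9 = 1/(8 · (12n)^8) − 1/(2 · (12n)^9) + O(1/(12n)^10)

Compare to the integral: ∫_{12n}^∞ x^(−9) dx = [−x^(−8)/8]_{12n}^∞ = 1/((9−1)·(12n)^8). The Euler-Maclaurin correction adds −f(12n)/2 = −1/(2·(12n)^9). Euler-Maclaurin then gives
  Σ_{k>12n} 1/k^9 = ∫_{12n}^∞ dx/x^9 − 1/(2·(12n)^9) + O(1/(12n)^10).
(Equivalently this is ζ(9) − Σ_{k≤12n} 1/k^9.)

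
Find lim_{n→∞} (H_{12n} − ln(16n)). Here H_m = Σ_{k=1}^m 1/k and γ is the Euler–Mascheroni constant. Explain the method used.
lim = ln(3/4) + γ

By Euler-Maclaurin, H_m = ln m + γ + O(1/m). So
  H_{12n} − ln(16n) = ln(12n) + γ − ln(16n) + O(1/n)
                       = ln(12/16) + γ + O(1/n).
Hence the limit is ln(12/16) + γ (= ln(3/4)).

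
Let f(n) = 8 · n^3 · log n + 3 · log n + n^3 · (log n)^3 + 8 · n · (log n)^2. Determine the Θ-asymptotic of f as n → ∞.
f(n) ∈ Θ(n^3 · (log n)^3)

Compare the terms by growth order. For large n, n^a · (log n)^b dominates n^a' · (log n)^b' iff a > a', or (a = a' and b > b'). Ranking the 4 terms shows the dominant one is n^3 · (log n)^3. Hence f(n) ∈ Θ(n^3 · (log n)^3).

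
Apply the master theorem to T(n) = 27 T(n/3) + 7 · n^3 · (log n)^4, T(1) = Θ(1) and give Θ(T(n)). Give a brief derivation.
T(n) = Θ(n^3 · (log n)^5)

Here log_3 27 = 3 and f(n) = 7 · n^3 · (log n)^4 = Θ(n^(log_3 27) · (log n)^4). This is the extended Case 2 of the master theorem (f matches the critical exponent up to log factors), giving T(n) = Θ(n^(log_3 27) · (log n)^(4+1)) = Θ(n^3 · (log n)^5).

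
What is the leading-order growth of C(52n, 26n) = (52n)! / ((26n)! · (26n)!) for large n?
C(52n, 26n) ~ (4)^(26n) · sqrt(1/(π·26n))

Write N = 26n. Apply Stirling to each factorial:
  (2N)! ~ sqrt(2π·2N) · (2N/e)^(2N),
  N! ~ sqrt(2π N) · (N/e)^N,
  (1N)! ~ sqrt(2π·1N) · (1N/e)^(1N).
The exponential factors combine to (2N)^(2N) / (N^N · (1N)^(1N)) = 2^(2N)/1^(1N) = (2^2/1^1)^N = (4)^N.
The square-root prefactors combine to sqrt(2π·2N) / (sqrt(2π N)·sqrt(2π·1N)) = sqrt(2 / (2π·1·N)) = sqrt(1/(π·26n)).
Substituting N = 26n: C(52n, 26n) ~ (4)^(26n) · sqrt(1/(π·26n)).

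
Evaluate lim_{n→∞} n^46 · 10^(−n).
lim = 0

Exponentials with base > 1 dominate every fixed polynomial: for any fixed c, n^c / 10^n → 0 as n → ∞ (e.g. by the ratio test, or by writing 10^n = e^(n ln 10) and noting e^(n ln 10) / n^c → ∞). Hence n^46 · 10^(−n) = n^46 / 10^n → 0.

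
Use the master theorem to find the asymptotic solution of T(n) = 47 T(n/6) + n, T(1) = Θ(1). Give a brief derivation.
T(n) = Θ(n^(log_6 47))

Master theorem: compare f(n) = n to n^(log_6 47) where log_6 47 ≈ 2.149. Since 1 < log_6 47, we have f(n) = O(n^(log_6 47 − ε)) for some ε > 0 — Case 1. Hence T(n) = Θ(n^(log_6 47)).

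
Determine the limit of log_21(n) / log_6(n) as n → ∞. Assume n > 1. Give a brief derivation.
lim = ln(6) / ln(21) = log_21(6)

Change of base: log_21(n) = ln n / ln 21 and log_6(n) = ln n / ln 6. The ratio is (ln n / ln 21) · (ln 6 / ln n) = ln 6 / ln 21, a constant independent of n. So the limit is ln 6 / ln 21 = log_21(6).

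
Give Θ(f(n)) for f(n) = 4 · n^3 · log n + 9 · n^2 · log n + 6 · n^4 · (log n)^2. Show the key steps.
f(n) ∈ Θ(n^4 · (log n)^2)

Compare the terms by growth order. For large n, n^a · (log n)^b dominates n^a' · (log n)^b' iff a > a', or (a = a' and b > b'). Ranking the 3 terms shows the dominant one is 6 · n^4 · (log n)^2. Hence f(n) ∈ Θ(n^4 · (log n)^2).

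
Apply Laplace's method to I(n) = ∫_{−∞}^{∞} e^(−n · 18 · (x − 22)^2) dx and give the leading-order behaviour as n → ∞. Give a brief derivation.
I(n) = sqrt(π/(18n))

Here φ(x) = 18 · (x − 22)^2 has its unique minimum at x* = 22 with φ(x*) = 0 and φ''(x*) = 36. Laplace's method gives
  I(n) ~ e^(−n φ(x*)) · sqrt(2π / (n · φ''(x*))) = sqrt(2π / (36n)) = sqrt(π/(18n)).
This is exact: substituting u = (x − 22)·sqrt(18n) gives I(n) = (1/sqrt(18n)) ∫_{−∞}^{∞} e^(−u^2) du = sqrt(π/(18n)).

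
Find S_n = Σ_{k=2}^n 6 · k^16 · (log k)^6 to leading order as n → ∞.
S_n ~ 6 · n^17 · (log n)^6 / 17

By integral comparison, S_n = ∫_1^n 6 · x^16 · (log x)^6 dx + O(n^16 · (log n)^6). For the integral, the leading term of ∫_1^n x^16 (log x)^6 dx is n^17/17 · (log n)^6 (by repeated integration by parts; each step lowers the log-exponent and produces a relatively O(1/log n) correction). Hence S_n ~ 6 · n^17 · (log n)^6 / 17.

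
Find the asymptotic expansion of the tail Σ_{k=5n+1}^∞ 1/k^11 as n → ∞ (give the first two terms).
Σ_{k>5n} 1/k^11 = 1/(10 · (5n)^10) − 1/(2 · (5n)^11) + O(1/(5n)^12)

Compare to the integral: ∫_{5n}^∞ x^(−11) dx = [−x^(−10)/10]_{5n}^∞ = 1/((11−1)·(5n)^10). The Euler-Maclaurin correction adds −f(5n)/2 = −1/(2·(5n)^11). Euler-Maclaurin then gives
  Σ_{k>5n} 1/k^11 = ∫_{5n}^∞ dx/x^11 − 1/(2·(5n)^11) + O(1/(5n)^12).
(Equivalently this is ζ(11) − Σ_{k≤5n} 1/k^11.)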